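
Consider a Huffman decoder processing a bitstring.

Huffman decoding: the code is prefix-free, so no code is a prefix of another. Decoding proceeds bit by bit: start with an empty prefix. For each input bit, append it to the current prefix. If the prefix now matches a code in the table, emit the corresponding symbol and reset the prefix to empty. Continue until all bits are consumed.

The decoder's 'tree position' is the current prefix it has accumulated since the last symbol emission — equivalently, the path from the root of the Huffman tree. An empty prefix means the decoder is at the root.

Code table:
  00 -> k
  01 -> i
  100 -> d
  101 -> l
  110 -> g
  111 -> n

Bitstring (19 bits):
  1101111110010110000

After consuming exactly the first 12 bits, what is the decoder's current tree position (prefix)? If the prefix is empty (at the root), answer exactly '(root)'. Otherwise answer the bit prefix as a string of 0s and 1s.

Bit 0: prefix='1' (no match yet)
Bit 1: prefix='11' (no match yet)
Bit 2: prefix='110' -> emit 'g', reset
Bit 3: prefix='1' (no match yet)
Bit 4: prefix='11' (no match yet)
Bit 5: prefix='111' -> emit 'n', reset
Bit 6: prefix='1' (no match yet)
Bit 7: prefix='11' (no match yet)
Bit 8: prefix='111' -> emit 'n', reset
Bit 9: prefix='0' (no match yet)
Bit 10: prefix='00' -> emit 'k', reset
Bit 11: prefix='1' (no match yet)

Answer: 1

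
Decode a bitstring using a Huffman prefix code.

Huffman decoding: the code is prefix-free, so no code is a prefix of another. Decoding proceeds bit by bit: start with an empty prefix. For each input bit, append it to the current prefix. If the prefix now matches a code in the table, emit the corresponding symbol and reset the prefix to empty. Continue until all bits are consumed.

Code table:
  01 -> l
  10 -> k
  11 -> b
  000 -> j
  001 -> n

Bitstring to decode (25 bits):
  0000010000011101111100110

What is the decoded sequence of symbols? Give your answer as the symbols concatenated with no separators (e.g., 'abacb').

Bit 0: prefix='0' (no match yet)
Bit 1: prefix='00' (no match yet)
Bit 2: prefix='000' -> emit 'j', reset
Bit 3: prefix='0' (no match yet)
Bit 4: prefix='00' (no match yet)
Bit 5: prefix='001' -> emit 'n', reset
Bit 6: prefix='0' (no match yet)
Bit 7: prefix='00' (no match yet)
Bit 8: prefix='000' -> emit 'j', reset
Bit 9: prefix='0' (no match yet)
Bit 10: prefix='00' (no match yet)
Bit 11: prefix='001' -> emit 'n', reset
Bit 12: prefix='1' (no match yet)
Bit 13: prefix='11' -> emit 'b', reset
Bit 14: prefix='0' (no match yet)
Bit 15: prefix='01' -> emit 'l', reset
Bit 16: prefix='1' (no match yet)
Bit 17: prefix='11' -> emit 'b', reset
Bit 18: prefix='1' (no match yet)
Bit 19: prefix='11' -> emit 'b', reset
Bit 20: prefix='0' (no match yet)
Bit 21: prefix='00' (no match yet)
Bit 22: prefix='001' -> emit 'n', reset
Bit 23: prefix='1' (no match yet)
Bit 24: prefix='10' -> emit 'k', reset

Answer: jnjnblbbnk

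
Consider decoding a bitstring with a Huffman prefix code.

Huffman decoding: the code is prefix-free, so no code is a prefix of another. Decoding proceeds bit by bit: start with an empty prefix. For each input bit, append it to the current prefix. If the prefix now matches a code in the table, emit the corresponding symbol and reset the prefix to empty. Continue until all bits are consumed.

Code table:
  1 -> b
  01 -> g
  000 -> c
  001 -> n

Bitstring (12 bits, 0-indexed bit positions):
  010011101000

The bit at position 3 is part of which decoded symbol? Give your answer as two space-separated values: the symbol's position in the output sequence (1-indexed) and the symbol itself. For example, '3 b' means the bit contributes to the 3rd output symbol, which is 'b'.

Answer: 2 n

Derivation:
Bit 0: prefix='0' (no match yet)
Bit 1: prefix='01' -> emit 'g', reset
Bit 2: prefix='0' (no match yet)
Bit 3: prefix='00' (no match yet)
Bit 4: prefix='001' -> emit 'n', reset
Bit 5: prefix='1' -> emit 'b', reset
Bit 6: prefix='1' -> emit 'b', reset
Bit 7: prefix='0' (no match yet)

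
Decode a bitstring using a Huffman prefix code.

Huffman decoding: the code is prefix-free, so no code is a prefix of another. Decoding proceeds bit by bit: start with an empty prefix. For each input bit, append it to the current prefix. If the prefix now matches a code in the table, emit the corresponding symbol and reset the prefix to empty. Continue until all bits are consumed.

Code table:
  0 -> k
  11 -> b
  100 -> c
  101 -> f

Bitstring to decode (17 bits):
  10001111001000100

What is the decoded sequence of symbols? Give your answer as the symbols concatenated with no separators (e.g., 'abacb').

Bit 0: prefix='1' (no match yet)
Bit 1: prefix='10' (no match yet)
Bit 2: prefix='100' -> emit 'c', reset
Bit 3: prefix='0' -> emit 'k', reset
Bit 4: prefix='1' (no match yet)
Bit 5: prefix='11' -> emit 'b', reset
Bit 6: prefix='1' (no match yet)
Bit 7: prefix='11' -> emit 'b', reset
Bit 8: prefix='0' -> emit 'k', reset
Bit 9: prefix='0' -> emit 'k', reset
Bit 10: prefix='1' (no match yet)
Bit 11: prefix='10' (no match yet)
Bit 12: prefix='100' -> emit 'c', reset
Bit 13: prefix='0' -> emit 'k', reset
Bit 14: prefix='1' (no match yet)
Bit 15: prefix='10' (no match yet)
Bit 16: prefix='100' -> emit 'c', reset

Answer: ckbbkkckc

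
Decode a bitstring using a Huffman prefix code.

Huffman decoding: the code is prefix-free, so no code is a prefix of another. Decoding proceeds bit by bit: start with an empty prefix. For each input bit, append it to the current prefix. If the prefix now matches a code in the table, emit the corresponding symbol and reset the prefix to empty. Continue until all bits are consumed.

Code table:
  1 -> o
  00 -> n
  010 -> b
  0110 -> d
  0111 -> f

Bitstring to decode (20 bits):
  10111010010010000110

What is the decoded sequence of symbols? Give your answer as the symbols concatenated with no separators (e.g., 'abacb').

Answer: ofbbbnd

Derivation:
Bit 0: prefix='1' -> emit 'o', reset
Bit 1: prefix='0' (no match yet)
Bit 2: prefix='01' (no match yet)
Bit 3: prefix='011' (no match yet)
Bit 4: prefix='0111' -> emit 'f', reset
Bit 5: prefix='0' (no match yet)
Bit 6: prefix='01' (no match yet)
Bit 7: prefix='010' -> emit 'b', reset
Bit 8: prefix='0' (no match yet)
Bit 9: prefix='01' (no match yet)
Bit 10: prefix='010' -> emit 'b', reset
Bit 11: prefix='0' (no match yet)
Bit 12: prefix='01' (no match yet)
Bit 13: prefix='010' -> emit 'b', reset
Bit 14: prefix='0' (no match yet)
Bit 15: prefix='00' -> emit 'n', reset
Bit 16: prefix='0' (no match yet)
Bit 17: prefix='01' (no match yet)
Bit 18: prefix='011' (no match yet)
Bit 19: prefix='0110' -> emit 'd', reset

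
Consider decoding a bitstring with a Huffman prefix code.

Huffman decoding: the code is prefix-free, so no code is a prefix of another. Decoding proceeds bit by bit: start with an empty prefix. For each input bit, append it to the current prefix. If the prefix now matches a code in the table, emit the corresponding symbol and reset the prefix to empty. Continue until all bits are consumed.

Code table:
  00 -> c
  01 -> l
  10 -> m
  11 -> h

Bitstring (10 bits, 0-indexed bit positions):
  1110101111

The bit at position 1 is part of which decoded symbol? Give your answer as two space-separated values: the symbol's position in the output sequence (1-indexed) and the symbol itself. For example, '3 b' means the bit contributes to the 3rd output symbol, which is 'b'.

Bit 0: prefix='1' (no match yet)
Bit 1: prefix='11' -> emit 'h', reset
Bit 2: prefix='1' (no match yet)
Bit 3: prefix='10' -> emit 'm', reset
Bit 4: prefix='1' (no match yet)
Bit 5: prefix='10' -> emit 'm', reset

Answer: 1 h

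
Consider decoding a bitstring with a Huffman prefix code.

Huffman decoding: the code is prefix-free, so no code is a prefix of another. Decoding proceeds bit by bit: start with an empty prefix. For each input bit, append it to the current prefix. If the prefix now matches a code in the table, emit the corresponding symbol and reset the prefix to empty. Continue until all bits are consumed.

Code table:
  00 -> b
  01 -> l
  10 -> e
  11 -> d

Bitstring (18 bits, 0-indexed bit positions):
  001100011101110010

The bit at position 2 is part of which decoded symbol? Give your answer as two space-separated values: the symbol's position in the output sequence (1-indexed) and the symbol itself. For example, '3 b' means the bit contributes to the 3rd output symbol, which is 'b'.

Bit 0: prefix='0' (no match yet)
Bit 1: prefix='00' -> emit 'b', reset
Bit 2: prefix='1' (no match yet)
Bit 3: prefix='11' -> emit 'd', reset
Bit 4: prefix='0' (no match yet)
Bit 5: prefix='00' -> emit 'b', reset
Bit 6: prefix='0' (no match yet)

Answer: 2 d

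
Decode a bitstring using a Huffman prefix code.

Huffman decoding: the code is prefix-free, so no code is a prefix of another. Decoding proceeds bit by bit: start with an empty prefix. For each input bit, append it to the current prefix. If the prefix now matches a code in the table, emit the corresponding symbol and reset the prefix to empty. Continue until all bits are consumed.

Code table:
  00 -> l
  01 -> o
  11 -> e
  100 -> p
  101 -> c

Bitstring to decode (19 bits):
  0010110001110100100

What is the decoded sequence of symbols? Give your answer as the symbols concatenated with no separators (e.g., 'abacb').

Bit 0: prefix='0' (no match yet)
Bit 1: prefix='00' -> emit 'l', reset
Bit 2: prefix='1' (no match yet)
Bit 3: prefix='10' (no match yet)
Bit 4: prefix='101' -> emit 'c', reset
Bit 5: prefix='1' (no match yet)
Bit 6: prefix='10' (no match yet)
Bit 7: prefix='100' -> emit 'p', reset
Bit 8: prefix='0' (no match yet)
Bit 9: prefix='01' -> emit 'o', reset
Bit 10: prefix='1' (no match yet)
Bit 11: prefix='11' -> emit 'e', reset
Bit 12: prefix='0' (no match yet)
Bit 13: prefix='01' -> emit 'o', reset
Bit 14: prefix='0' (no match yet)
Bit 15: prefix='00' -> emit 'l', reset
Bit 16: prefix='1' (no match yet)
Bit 17: prefix='10' (no match yet)
Bit 18: prefix='100' -> emit 'p', reset

Answer: lcpoeolp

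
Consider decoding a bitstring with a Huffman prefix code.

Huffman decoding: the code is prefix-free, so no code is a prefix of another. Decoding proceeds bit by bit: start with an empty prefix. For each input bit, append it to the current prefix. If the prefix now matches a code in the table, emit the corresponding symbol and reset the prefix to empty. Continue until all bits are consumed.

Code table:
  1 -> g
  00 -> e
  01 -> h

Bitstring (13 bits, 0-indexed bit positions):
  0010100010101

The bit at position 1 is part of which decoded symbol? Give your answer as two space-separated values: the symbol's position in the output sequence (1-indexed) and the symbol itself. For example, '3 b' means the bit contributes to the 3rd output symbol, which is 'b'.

Answer: 1 e

Derivation:
Bit 0: prefix='0' (no match yet)
Bit 1: prefix='00' -> emit 'e', reset
Bit 2: prefix='1' -> emit 'g', reset
Bit 3: prefix='0' (no match yet)
Bit 4: prefix='01' -> emit 'h', reset
Bit 5: prefix='0' (no match yet)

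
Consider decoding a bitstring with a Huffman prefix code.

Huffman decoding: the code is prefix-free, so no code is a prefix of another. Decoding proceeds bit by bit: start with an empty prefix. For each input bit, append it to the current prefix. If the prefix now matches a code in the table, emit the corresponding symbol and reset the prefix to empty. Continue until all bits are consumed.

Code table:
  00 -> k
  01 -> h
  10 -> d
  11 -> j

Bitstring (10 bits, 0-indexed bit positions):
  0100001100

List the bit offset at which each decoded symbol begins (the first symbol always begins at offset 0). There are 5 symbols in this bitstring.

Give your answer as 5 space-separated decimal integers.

Bit 0: prefix='0' (no match yet)
Bit 1: prefix='01' -> emit 'h', reset
Bit 2: prefix='0' (no match yet)
Bit 3: prefix='00' -> emit 'k', reset
Bit 4: prefix='0' (no match yet)
Bit 5: prefix='00' -> emit 'k', reset
Bit 6: prefix='1' (no match yet)
Bit 7: prefix='11' -> emit 'j', reset
Bit 8: prefix='0' (no match yet)
Bit 9: prefix='00' -> emit 'k', reset

Answer: 0 2 4 6 8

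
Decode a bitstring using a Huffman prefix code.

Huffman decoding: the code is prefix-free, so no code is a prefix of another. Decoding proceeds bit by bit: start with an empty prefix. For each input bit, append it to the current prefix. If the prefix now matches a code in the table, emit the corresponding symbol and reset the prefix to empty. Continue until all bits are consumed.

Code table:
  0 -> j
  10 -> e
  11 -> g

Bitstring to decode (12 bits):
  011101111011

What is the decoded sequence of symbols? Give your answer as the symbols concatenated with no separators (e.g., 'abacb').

Bit 0: prefix='0' -> emit 'j', reset
Bit 1: prefix='1' (no match yet)
Bit 2: prefix='11' -> emit 'g', reset
Bit 3: prefix='1' (no match yet)
Bit 4: prefix='10' -> emit 'e', reset
Bit 5: prefix='1' (no match yet)
Bit 6: prefix='11' -> emit 'g', reset
Bit 7: prefix='1' (no match yet)
Bit 8: prefix='11' -> emit 'g', reset
Bit 9: prefix='0' -> emit 'j', reset
Bit 10: prefix='1' (no match yet)
Bit 11: prefix='11' -> emit 'g', reset

Answer: jgeggjg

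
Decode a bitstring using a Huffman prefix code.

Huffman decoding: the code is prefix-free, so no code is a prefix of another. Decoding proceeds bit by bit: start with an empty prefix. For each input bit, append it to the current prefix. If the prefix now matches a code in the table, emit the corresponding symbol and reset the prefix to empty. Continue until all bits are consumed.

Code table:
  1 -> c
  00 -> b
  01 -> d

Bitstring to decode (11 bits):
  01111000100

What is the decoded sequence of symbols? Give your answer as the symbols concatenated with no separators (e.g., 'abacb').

Bit 0: prefix='0' (no match yet)
Bit 1: prefix='01' -> emit 'd', reset
Bit 2: prefix='1' -> emit 'c', reset
Bit 3: prefix='1' -> emit 'c', reset
Bit 4: prefix='1' -> emit 'c', reset
Bit 5: prefix='0' (no match yet)
Bit 6: prefix='00' -> emit 'b', reset
Bit 7: prefix='0' (no match yet)
Bit 8: prefix='01' -> emit 'd', reset
Bit 9: prefix='0' (no match yet)
Bit 10: prefix='00' -> emit 'b', reset

Answer: dcccbdb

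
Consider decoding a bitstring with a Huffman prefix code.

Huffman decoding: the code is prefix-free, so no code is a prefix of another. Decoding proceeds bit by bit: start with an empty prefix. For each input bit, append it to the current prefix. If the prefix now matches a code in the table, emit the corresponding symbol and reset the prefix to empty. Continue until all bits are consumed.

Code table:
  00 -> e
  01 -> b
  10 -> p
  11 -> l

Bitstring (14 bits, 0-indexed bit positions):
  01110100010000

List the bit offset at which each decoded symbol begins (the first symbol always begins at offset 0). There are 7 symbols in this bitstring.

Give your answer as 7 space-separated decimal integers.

Answer: 0 2 4 6 8 10 12

Derivation:
Bit 0: prefix='0' (no match yet)
Bit 1: prefix='01' -> emit 'b', reset
Bit 2: prefix='1' (no match yet)
Bit 3: prefix='11' -> emit 'l', reset
Bit 4: prefix='0' (no match yet)
Bit 5: prefix='01' -> emit 'b', reset
Bit 6: prefix='0' (no match yet)
Bit 7: prefix='00' -> emit 'e', reset
Bit 8: prefix='0' (no match yet)
Bit 9: prefix='01' -> emit 'b', reset
Bit 10: prefix='0' (no match yet)
Bit 11: prefix='00' -> emit 'e', reset
Bit 12: prefix='0' (no match yet)
Bit 13: prefix='00' -> emit 'e', reset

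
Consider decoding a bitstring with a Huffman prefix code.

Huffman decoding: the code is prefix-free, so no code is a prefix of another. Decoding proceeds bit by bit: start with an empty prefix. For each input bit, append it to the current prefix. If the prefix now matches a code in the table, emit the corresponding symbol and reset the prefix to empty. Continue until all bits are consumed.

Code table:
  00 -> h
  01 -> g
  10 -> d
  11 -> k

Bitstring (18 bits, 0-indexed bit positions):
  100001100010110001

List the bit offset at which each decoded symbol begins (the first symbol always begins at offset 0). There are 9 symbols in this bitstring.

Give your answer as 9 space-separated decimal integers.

Answer: 0 2 4 6 8 10 12 14 16

Derivation:
Bit 0: prefix='1' (no match yet)
Bit 1: prefix='10' -> emit 'd', reset
Bit 2: prefix='0' (no match yet)
Bit 3: prefix='00' -> emit 'h', reset
Bit 4: prefix='0' (no match yet)
Bit 5: prefix='01' -> emit 'g', reset
Bit 6: prefix='1' (no match yet)
Bit 7: prefix='10' -> emit 'd', reset
Bit 8: prefix='0' (no match yet)
Bit 9: prefix='00' -> emit 'h', reset
Bit 10: prefix='1' (no match yet)
Bit 11: prefix='10' -> emit 'd', reset
Bit 12: prefix='1' (no match yet)
Bit 13: prefix='11' -> emit 'k', reset
Bit 14: prefix='0' (no match yet)
Bit 15: prefix='00' -> emit 'h', reset
Bit 16: prefix='0' (no match yet)
Bit 17: prefix='01' -> emit 'g', reset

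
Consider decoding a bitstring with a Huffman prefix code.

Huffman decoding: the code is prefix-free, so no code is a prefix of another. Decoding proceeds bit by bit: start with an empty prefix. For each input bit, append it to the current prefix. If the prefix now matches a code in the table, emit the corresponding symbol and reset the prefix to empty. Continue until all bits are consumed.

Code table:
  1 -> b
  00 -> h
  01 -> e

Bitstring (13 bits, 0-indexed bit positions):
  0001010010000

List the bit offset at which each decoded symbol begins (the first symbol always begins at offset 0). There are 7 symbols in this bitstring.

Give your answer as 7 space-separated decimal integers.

Answer: 0 2 4 6 8 9 11

Derivation:
Bit 0: prefix='0' (no match yet)
Bit 1: prefix='00' -> emit 'h', reset
Bit 2: prefix='0' (no match yet)
Bit 3: prefix='01' -> emit 'e', reset
Bit 4: prefix='0' (no match yet)
Bit 5: prefix='01' -> emit 'e', reset
Bit 6: prefix='0' (no match yet)
Bit 7: prefix='00' -> emit 'h', reset
Bit 8: prefix='1' -> emit 'b', reset
Bit 9: prefix='0' (no match yet)
Bit 10: prefix='00' -> emit 'h', reset
Bit 11: prefix='0' (no match yet)
Bit 12: prefix='00' -> emit 'h', reset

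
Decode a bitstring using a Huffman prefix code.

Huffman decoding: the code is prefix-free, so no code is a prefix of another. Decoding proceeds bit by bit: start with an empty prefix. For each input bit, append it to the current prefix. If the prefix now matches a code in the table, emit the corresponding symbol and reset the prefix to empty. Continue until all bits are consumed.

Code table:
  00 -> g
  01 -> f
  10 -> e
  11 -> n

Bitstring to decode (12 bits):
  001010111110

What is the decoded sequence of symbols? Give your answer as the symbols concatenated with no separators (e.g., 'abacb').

Bit 0: prefix='0' (no match yet)
Bit 1: prefix='00' -> emit 'g', reset
Bit 2: prefix='1' (no match yet)
Bit 3: prefix='10' -> emit 'e', reset
Bit 4: prefix='1' (no match yet)
Bit 5: prefix='10' -> emit 'e', reset
Bit 6: prefix='1' (no match yet)
Bit 7: prefix='11' -> emit 'n', reset
Bit 8: prefix='1' (no match yet)
Bit 9: prefix='11' -> emit 'n', reset
Bit 10: prefix='1' (no match yet)
Bit 11: prefix='10' -> emit 'e', reset

Answer: geenne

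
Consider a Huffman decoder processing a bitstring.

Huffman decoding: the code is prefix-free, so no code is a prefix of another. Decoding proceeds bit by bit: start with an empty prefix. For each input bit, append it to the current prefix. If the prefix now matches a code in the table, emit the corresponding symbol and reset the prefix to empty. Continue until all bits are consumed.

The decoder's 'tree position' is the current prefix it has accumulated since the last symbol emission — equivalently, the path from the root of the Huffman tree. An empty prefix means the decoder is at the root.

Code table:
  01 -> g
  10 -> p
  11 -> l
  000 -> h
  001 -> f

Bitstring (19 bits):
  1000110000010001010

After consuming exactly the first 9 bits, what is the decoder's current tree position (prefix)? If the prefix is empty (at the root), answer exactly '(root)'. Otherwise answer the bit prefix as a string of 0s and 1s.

Answer: 00

Derivation:
Bit 0: prefix='1' (no match yet)
Bit 1: prefix='10' -> emit 'p', reset
Bit 2: prefix='0' (no match yet)
Bit 3: prefix='00' (no match yet)
Bit 4: prefix='001' -> emit 'f', reset
Bit 5: prefix='1' (no match yet)
Bit 6: prefix='10' -> emit 'p', reset
Bit 7: prefix='0' (no match yet)
Bit 8: prefix='00' (no match yet)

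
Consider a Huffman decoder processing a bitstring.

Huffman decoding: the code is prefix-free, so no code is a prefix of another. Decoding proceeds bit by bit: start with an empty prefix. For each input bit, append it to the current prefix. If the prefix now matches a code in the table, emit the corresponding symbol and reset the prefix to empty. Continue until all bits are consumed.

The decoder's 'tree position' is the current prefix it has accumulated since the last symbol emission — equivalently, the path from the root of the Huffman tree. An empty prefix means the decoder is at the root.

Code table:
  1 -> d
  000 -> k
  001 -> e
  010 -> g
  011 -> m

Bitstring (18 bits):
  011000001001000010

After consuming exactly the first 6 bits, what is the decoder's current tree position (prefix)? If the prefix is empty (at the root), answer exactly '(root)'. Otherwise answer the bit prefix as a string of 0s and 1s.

Bit 0: prefix='0' (no match yet)
Bit 1: prefix='01' (no match yet)
Bit 2: prefix='011' -> emit 'm', reset
Bit 3: prefix='0' (no match yet)
Bit 4: prefix='00' (no match yet)
Bit 5: prefix='000' -> emit 'k', reset

Answer: (root)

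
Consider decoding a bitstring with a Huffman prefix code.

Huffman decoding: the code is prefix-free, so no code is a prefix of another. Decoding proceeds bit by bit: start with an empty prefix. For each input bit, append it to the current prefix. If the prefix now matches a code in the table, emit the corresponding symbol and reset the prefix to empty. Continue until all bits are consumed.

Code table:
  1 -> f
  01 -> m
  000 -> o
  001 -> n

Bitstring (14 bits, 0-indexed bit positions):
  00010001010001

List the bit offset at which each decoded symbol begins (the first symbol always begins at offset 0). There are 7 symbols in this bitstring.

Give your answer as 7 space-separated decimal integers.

Answer: 0 3 4 7 8 10 13

Derivation:
Bit 0: prefix='0' (no match yet)
Bit 1: prefix='00' (no match yet)
Bit 2: prefix='000' -> emit 'o', reset
Bit 3: prefix='1' -> emit 'f', reset
Bit 4: prefix='0' (no match yet)
Bit 5: prefix='00' (no match yet)
Bit 6: prefix='000' -> emit 'o', reset
Bit 7: prefix='1' -> emit 'f', reset
Bit 8: prefix='0' (no match yet)
Bit 9: prefix='01' -> emit 'm', reset
Bit 10: prefix='0' (no match yet)
Bit 11: prefix='00' (no match yet)
Bit 12: prefix='000' -> emit 'o', reset
Bit 13: prefix='1' -> emit 'f', reset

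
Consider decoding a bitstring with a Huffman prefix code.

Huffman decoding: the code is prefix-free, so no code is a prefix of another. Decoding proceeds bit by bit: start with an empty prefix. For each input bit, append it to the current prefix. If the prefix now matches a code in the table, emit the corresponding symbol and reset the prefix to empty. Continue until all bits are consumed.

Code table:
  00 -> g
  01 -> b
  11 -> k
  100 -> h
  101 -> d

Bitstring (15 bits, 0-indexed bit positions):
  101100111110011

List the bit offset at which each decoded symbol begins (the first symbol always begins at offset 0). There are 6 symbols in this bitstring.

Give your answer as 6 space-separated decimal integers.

Answer: 0 3 6 8 10 13

Derivation:
Bit 0: prefix='1' (no match yet)
Bit 1: prefix='10' (no match yet)
Bit 2: prefix='101' -> emit 'd', reset
Bit 3: prefix='1' (no match yet)
Bit 4: prefix='10' (no match yet)
Bit 5: prefix='100' -> emit 'h', reset
Bit 6: prefix='1' (no match yet)
Bit 7: prefix='11' -> emit 'k', reset
Bit 8: prefix='1' (no match yet)
Bit 9: prefix='11' -> emit 'k', reset
Bit 10: prefix='1' (no match yet)
Bit 11: prefix='10' (no match yet)
Bit 12: prefix='100' -> emit 'h', reset
Bit 13: prefix='1' (no match yet)
Bit 14: prefix='11' -> emit 'k', reset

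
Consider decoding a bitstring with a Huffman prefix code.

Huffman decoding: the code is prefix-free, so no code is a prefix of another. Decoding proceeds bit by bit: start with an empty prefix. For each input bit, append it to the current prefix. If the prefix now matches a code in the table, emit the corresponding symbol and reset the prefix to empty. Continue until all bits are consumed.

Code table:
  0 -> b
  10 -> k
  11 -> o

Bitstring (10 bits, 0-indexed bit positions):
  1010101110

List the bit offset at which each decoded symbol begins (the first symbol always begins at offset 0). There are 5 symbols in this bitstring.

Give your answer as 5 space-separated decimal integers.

Answer: 0 2 4 6 8

Derivation:
Bit 0: prefix='1' (no match yet)
Bit 1: prefix='10' -> emit 'k', reset
Bit 2: prefix='1' (no match yet)
Bit 3: prefix='10' -> emit 'k', reset
Bit 4: prefix='1' (no match yet)
Bit 5: prefix='10' -> emit 'k', reset
Bit 6: prefix='1' (no match yet)
Bit 7: prefix='11' -> emit 'o', reset
Bit 8: prefix='1' (no match yet)
Bit 9: prefix='10' -> emit 'k', reset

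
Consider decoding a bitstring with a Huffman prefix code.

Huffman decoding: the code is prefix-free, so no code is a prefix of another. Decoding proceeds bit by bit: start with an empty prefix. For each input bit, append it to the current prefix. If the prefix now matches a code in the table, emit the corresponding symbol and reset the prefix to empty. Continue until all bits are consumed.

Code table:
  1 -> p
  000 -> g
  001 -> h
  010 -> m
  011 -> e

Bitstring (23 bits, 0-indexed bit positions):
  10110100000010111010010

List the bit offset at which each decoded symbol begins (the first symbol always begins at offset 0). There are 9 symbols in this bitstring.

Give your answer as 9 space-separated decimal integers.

Answer: 0 1 4 7 10 13 16 17 20

Derivation:
Bit 0: prefix='1' -> emit 'p', reset
Bit 1: prefix='0' (no match yet)
Bit 2: prefix='01' (no match yet)
Bit 3: prefix='011' -> emit 'e', reset
Bit 4: prefix='0' (no match yet)
Bit 5: prefix='01' (no match yet)
Bit 6: prefix='010' -> emit 'm', reset
Bit 7: prefix='0' (no match yet)
Bit 8: prefix='00' (no match yet)
Bit 9: prefix='000' -> emit 'g', reset
Bit 10: prefix='0' (no match yet)
Bit 11: prefix='00' (no match yet)
Bit 12: prefix='001' -> emit 'h', reset
Bit 13: prefix='0' (no match yet)
Bit 14: prefix='01' (no match yet)
Bit 15: prefix='011' -> emit 'e', reset
Bit 16: prefix='1' -> emit 'p', reset
Bit 17: prefix='0' (no match yet)
Bit 18: prefix='01' (no match yet)
Bit 19: prefix='010' -> emit 'm', reset
Bit 20: prefix='0' (no match yet)
Bit 21: prefix='01' (no match yet)
Bit 22: prefix='010' -> emit 'm', reset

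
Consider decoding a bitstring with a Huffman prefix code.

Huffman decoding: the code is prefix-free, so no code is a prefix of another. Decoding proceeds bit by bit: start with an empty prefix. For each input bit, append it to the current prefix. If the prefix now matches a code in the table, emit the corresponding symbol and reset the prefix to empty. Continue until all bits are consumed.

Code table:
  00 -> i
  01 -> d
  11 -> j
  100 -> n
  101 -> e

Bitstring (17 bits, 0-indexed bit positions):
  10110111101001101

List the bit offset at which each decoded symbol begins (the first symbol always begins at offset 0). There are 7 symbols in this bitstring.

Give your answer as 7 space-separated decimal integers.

Bit 0: prefix='1' (no match yet)
Bit 1: prefix='10' (no match yet)
Bit 2: prefix='101' -> emit 'e', reset
Bit 3: prefix='1' (no match yet)
Bit 4: prefix='10' (no match yet)
Bit 5: prefix='101' -> emit 'e', reset
Bit 6: prefix='1' (no match yet)
Bit 7: prefix='11' -> emit 'j', reset
Bit 8: prefix='1' (no match yet)
Bit 9: prefix='10' (no match yet)
Bit 10: prefix='101' -> emit 'e', reset
Bit 11: prefix='0' (no match yet)
Bit 12: prefix='00' -> emit 'i', reset
Bit 13: prefix='1' (no match yet)
Bit 14: prefix='11' -> emit 'j', reset
Bit 15: prefix='0' (no match yet)
Bit 16: prefix='01' -> emit 'd', reset

Answer: 0 3 6 8 11 13 15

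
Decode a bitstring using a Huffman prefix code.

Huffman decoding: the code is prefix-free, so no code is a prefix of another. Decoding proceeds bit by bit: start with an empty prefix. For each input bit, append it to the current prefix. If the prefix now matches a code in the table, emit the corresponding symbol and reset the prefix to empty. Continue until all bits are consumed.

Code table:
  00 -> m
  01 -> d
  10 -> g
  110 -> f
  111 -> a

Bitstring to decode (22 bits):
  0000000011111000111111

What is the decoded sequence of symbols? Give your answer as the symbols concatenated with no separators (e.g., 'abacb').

Answer: mmmmafmaa

Derivation:
Bit 0: prefix='0' (no match yet)
Bit 1: prefix='00' -> emit 'm', reset
Bit 2: prefix='0' (no match yet)
Bit 3: prefix='00' -> emit 'm', reset
Bit 4: prefix='0' (no match yet)
Bit 5: prefix='00' -> emit 'm', reset
Bit 6: prefix='0' (no match yet)
Bit 7: prefix='00' -> emit 'm', reset
Bit 8: prefix='1' (no match yet)
Bit 9: prefix='11' (no match yet)
Bit 10: prefix='111' -> emit 'a', reset
Bit 11: prefix='1' (no match yet)
Bit 12: prefix='11' (no match yet)
Bit 13: prefix='110' -> emit 'f', reset
Bit 14: prefix='0' (no match yet)
Bit 15: prefix='00' -> emit 'm', reset
Bit 16: prefix='1' (no match yet)
Bit 17: prefix='11' (no match yet)
Bit 18: prefix='111' -> emit 'a', reset
Bit 19: prefix='1' (no match yet)
Bit 20: prefix='11' (no match yet)
Bit 21: prefix='111' -> emit 'a', reset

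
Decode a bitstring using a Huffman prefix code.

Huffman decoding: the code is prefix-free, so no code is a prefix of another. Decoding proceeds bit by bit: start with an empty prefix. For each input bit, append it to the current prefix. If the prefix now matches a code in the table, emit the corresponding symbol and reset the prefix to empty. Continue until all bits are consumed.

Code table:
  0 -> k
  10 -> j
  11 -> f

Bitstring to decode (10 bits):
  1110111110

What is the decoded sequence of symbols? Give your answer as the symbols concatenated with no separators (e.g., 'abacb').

Answer: fjffj

Derivation:
Bit 0: prefix='1' (no match yet)
Bit 1: prefix='11' -> emit 'f', reset
Bit 2: prefix='1' (no match yet)
Bit 3: prefix='10' -> emit 'j', reset
Bit 4: prefix='1' (no match yet)
Bit 5: prefix='11' -> emit 'f', reset
Bit 6: prefix='1' (no match yet)
Bit 7: prefix='11' -> emit 'f', reset
Bit 8: prefix='1' (no match yet)
Bit 9: prefix='10' -> emit 'j', reset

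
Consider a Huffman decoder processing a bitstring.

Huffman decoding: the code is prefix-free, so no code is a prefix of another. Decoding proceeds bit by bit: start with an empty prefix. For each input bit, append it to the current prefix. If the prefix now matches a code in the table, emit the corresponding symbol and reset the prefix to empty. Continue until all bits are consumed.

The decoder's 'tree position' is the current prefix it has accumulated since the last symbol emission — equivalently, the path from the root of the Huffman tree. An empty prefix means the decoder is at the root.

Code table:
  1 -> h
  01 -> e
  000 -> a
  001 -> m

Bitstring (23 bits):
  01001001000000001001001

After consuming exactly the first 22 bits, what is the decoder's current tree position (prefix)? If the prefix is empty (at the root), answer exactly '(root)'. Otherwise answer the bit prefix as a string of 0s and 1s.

Bit 0: prefix='0' (no match yet)
Bit 1: prefix='01' -> emit 'e', reset
Bit 2: prefix='0' (no match yet)
Bit 3: prefix='00' (no match yet)
Bit 4: prefix='001' -> emit 'm', reset
Bit 5: prefix='0' (no match yet)
Bit 6: prefix='00' (no match yet)
Bit 7: prefix='001' -> emit 'm', reset
Bit 8: prefix='0' (no match yet)
Bit 9: prefix='00' (no match yet)
Bit 10: prefix='000' -> emit 'a', reset
Bit 11: prefix='0' (no match yet)
Bit 12: prefix='00' (no match yet)
Bit 13: prefix='000' -> emit 'a', reset
Bit 14: prefix='0' (no match yet)
Bit 15: prefix='00' (no match yet)
Bit 16: prefix='001' -> emit 'm', reset
Bit 17: prefix='0' (no match yet)
Bit 18: prefix='00' (no match yet)
Bit 19: prefix='001' -> emit 'm', reset
Bit 20: prefix='0' (no match yet)
Bit 21: prefix='00' (no match yet)

Answer: 00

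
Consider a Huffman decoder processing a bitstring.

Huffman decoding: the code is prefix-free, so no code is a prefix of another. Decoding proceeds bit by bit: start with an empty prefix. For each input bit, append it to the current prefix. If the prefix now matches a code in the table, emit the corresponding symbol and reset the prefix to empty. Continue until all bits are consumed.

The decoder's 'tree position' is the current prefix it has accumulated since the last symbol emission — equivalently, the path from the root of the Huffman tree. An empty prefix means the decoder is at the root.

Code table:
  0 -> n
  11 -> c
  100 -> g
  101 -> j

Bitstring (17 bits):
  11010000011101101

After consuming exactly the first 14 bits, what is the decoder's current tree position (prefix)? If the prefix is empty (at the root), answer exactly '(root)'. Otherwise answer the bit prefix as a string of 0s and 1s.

Bit 0: prefix='1' (no match yet)
Bit 1: prefix='11' -> emit 'c', reset
Bit 2: prefix='0' -> emit 'n', reset
Bit 3: prefix='1' (no match yet)
Bit 4: prefix='10' (no match yet)
Bit 5: prefix='100' -> emit 'g', reset
Bit 6: prefix='0' -> emit 'n', reset
Bit 7: prefix='0' -> emit 'n', reset
Bit 8: prefix='0' -> emit 'n', reset
Bit 9: prefix='1' (no match yet)
Bit 10: prefix='11' -> emit 'c', reset
Bit 11: prefix='1' (no match yet)
Bit 12: prefix='10' (no match yet)
Bit 13: prefix='101' -> emit 'j', reset

Answer: (root)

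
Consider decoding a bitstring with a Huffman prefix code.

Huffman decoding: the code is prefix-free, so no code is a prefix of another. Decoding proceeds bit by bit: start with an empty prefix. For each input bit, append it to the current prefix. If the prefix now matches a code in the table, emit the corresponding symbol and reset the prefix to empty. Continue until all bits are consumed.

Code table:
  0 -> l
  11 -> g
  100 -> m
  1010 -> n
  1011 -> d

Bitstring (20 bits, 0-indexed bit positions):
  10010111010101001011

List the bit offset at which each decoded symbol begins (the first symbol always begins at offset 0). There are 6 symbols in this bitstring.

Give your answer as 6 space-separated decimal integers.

Answer: 0 3 7 11 15 16

Derivation:
Bit 0: prefix='1' (no match yet)
Bit 1: prefix='10' (no match yet)
Bit 2: prefix='100' -> emit 'm', reset
Bit 3: prefix='1' (no match yet)
Bit 4: prefix='10' (no match yet)
Bit 5: prefix='101' (no match yet)
Bit 6: prefix='1011' -> emit 'd', reset
Bit 7: prefix='1' (no match yet)
Bit 8: prefix='10' (no match yet)
Bit 9: prefix='101' (no match yet)
Bit 10: prefix='1010' -> emit 'n', reset
Bit 11: prefix='1' (no match yet)
Bit 12: prefix='10' (no match yet)
Bit 13: prefix='101' (no match yet)
Bit 14: prefix='1010' -> emit 'n', reset
Bit 15: prefix='0' -> emit 'l', reset
Bit 16: prefix='1' (no match yet)
Bit 17: prefix='10' (no match yet)
Bit 18: prefix='101' (no match yet)
Bit 19: prefix='1011' -> emit 'd', reset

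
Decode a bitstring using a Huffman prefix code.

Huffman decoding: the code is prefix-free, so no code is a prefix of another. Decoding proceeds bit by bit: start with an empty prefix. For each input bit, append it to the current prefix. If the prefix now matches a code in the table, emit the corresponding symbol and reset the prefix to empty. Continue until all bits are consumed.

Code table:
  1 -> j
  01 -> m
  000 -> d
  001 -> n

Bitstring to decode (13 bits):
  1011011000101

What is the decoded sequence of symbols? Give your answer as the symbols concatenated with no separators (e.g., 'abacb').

Answer: jmjmjdjm

Derivation:
Bit 0: prefix='1' -> emit 'j', reset
Bit 1: prefix='0' (no match yet)
Bit 2: prefix='01' -> emit 'm', reset
Bit 3: prefix='1' -> emit 'j', reset
Bit 4: prefix='0' (no match yet)
Bit 5: prefix='01' -> emit 'm', reset
Bit 6: prefix='1' -> emit 'j', reset
Bit 7: prefix='0' (no match yet)
Bit 8: prefix='00' (no match yet)
Bit 9: prefix='000' -> emit 'd', reset
Bit 10: prefix='1' -> emit 'j', reset
Bit 11: prefix='0' (no match yet)
Bit 12: prefix='01' -> emit 'm', reset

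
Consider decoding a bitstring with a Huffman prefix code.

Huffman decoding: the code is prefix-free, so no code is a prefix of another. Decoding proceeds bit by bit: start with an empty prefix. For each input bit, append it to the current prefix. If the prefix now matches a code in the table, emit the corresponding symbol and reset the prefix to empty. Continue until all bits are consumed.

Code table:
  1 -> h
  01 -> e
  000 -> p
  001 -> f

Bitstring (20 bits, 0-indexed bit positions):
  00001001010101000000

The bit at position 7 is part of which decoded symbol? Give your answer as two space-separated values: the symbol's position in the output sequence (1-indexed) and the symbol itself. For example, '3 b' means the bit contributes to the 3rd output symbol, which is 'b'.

Bit 0: prefix='0' (no match yet)
Bit 1: prefix='00' (no match yet)
Bit 2: prefix='000' -> emit 'p', reset
Bit 3: prefix='0' (no match yet)
Bit 4: prefix='01' -> emit 'e', reset
Bit 5: prefix='0' (no match yet)
Bit 6: prefix='00' (no match yet)
Bit 7: prefix='001' -> emit 'f', reset
Bit 8: prefix='0' (no match yet)
Bit 9: prefix='01' -> emit 'e', reset
Bit 10: prefix='0' (no match yet)
Bit 11: prefix='01' -> emit 'e', reset

Answer: 3 f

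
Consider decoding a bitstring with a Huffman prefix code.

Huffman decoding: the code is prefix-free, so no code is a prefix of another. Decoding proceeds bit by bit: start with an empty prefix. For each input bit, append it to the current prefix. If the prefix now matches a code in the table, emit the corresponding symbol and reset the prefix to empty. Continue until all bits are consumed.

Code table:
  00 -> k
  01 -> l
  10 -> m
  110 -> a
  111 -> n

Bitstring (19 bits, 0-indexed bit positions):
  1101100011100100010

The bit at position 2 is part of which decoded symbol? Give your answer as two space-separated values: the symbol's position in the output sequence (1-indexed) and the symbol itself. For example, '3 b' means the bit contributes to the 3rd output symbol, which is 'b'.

Answer: 1 a

Derivation:
Bit 0: prefix='1' (no match yet)
Bit 1: prefix='11' (no match yet)
Bit 2: prefix='110' -> emit 'a', reset
Bit 3: prefix='1' (no match yet)
Bit 4: prefix='11' (no match yet)
Bit 5: prefix='110' -> emit 'a', reset
Bit 6: prefix='0' (no match yet)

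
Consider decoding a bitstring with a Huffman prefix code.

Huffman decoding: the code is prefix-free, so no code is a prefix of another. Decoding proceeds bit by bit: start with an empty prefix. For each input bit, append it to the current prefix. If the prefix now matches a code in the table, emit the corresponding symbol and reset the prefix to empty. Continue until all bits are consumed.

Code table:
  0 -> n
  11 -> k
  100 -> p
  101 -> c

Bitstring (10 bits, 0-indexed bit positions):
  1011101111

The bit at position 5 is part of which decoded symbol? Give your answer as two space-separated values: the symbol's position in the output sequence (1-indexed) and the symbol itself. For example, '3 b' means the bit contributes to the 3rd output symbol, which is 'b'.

Answer: 3 n

Derivation:
Bit 0: prefix='1' (no match yet)
Bit 1: prefix='10' (no match yet)
Bit 2: prefix='101' -> emit 'c', reset
Bit 3: prefix='1' (no match yet)
Bit 4: prefix='11' -> emit 'k', reset
Bit 5: prefix='0' -> emit 'n', reset
Bit 6: prefix='1' (no match yet)
Bit 7: prefix='11' -> emit 'k', reset
Bit 8: prefix='1' (no match yet)
Bit 9: prefix='11' -> emit 'k', reset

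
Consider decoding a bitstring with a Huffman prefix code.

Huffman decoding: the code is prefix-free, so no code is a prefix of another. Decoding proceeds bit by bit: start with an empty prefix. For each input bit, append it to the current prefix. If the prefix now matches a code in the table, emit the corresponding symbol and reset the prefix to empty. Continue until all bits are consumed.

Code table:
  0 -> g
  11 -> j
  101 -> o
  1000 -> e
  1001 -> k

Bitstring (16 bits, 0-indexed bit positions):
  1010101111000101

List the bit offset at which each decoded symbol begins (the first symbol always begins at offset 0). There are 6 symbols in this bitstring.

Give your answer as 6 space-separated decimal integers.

Bit 0: prefix='1' (no match yet)
Bit 1: prefix='10' (no match yet)
Bit 2: prefix='101' -> emit 'o', reset
Bit 3: prefix='0' -> emit 'g', reset
Bit 4: prefix='1' (no match yet)
Bit 5: prefix='10' (no match yet)
Bit 6: prefix='101' -> emit 'o', reset
Bit 7: prefix='1' (no match yet)
Bit 8: prefix='11' -> emit 'j', reset
Bit 9: prefix='1' (no match yet)
Bit 10: prefix='10' (no match yet)
Bit 11: prefix='100' (no match yet)
Bit 12: prefix='1000' -> emit 'e', reset
Bit 13: prefix='1' (no match yet)
Bit 14: prefix='10' (no match yet)
Bit 15: prefix='101' -> emit 'o', reset

Answer: 0 3 4 7 9 13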